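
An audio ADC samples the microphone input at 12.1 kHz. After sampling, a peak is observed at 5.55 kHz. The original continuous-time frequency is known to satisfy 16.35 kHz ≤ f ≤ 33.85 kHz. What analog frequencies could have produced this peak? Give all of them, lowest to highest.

17.65 kHz, 18.65 kHz, 29.75 kHz, 30.75 kHz

Frequencies that alias to 5.55 kHz are k·fs ± 5.55 kHz for integer k ≥ 0.
k=0: 5.55 kHz.
k=1: 6.55 kHz, 17.65 kHz.
k=2: 18.65 kHz, 29.75 kHz.
k=3: 30.75 kHz, 41.85 kHz.
k=4: 42.85 kHz, 53.95 kHz.
Within [16.35 kHz, 33.85 kHz]: 17.65 kHz, 18.65 kHz, 29.75 kHz, 30.75 kHz.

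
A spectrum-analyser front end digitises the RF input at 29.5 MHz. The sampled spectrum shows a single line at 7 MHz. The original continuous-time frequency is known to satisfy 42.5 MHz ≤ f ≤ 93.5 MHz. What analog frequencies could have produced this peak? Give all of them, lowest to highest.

52 MHz, 66 MHz, 81.5 MHz

Frequencies that alias to 7 MHz are k·fs ± 7 MHz for integer k ≥ 0.
k=0: 7 MHz.
k=1: 22.5 MHz, 36.5 MHz.
k=2: 52 MHz, 66 MHz.
k=3: 81.5 MHz, 95.5 MHz.
k=4: 111 MHz, 125 MHz.
Within [42.5 MHz, 93.5 MHz]: 52 MHz, 66 MHz, 81.5 MHz.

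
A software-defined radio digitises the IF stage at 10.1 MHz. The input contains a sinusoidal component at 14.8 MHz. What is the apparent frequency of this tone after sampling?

4.7 MHz

14.8 MHz mod fs = 4.7 MHz.
4.7 MHz ≤ fs/2 = 5.05 MHz, appears at 4.7 MHz.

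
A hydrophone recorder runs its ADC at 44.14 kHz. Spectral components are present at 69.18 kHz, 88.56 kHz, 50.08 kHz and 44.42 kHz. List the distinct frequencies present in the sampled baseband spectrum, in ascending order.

0.28 kHz, 5.94 kHz, 19.1 kHz

fs/2 = 22.07 kHz.
69.18 kHz mod fs = 25.04 kHz.
25.04 kHz > fs/2 = 22.07 kHz, folds to fs − 25.04 kHz = 19.1 kHz.
88.56 kHz mod fs = 0.28 kHz.
0.28 kHz ≤ fs/2 = 22.07 kHz, appears at 0.28 kHz.
50.08 kHz mod fs = 5.94 kHz.
5.94 kHz ≤ fs/2 = 22.07 kHz, appears at 5.94 kHz.
44.42 kHz mod fs = 0.28 kHz.
0.28 kHz ≤ fs/2 = 22.07 kHz, appears at 0.28 kHz.
Distinct values: {0.28 kHz, 5.94 kHz, 19.1 kHz}.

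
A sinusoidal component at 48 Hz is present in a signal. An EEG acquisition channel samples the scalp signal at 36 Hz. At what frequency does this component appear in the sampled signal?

12 Hz

48 Hz mod fs = 12 Hz.
12 Hz ≤ fs/2 = 18 Hz, appears at 12 Hz.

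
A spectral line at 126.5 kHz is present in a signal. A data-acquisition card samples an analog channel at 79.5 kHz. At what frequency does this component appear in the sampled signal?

32.5 kHz

126.5 kHz mod fs = 47 kHz.
47 kHz > fs/2 = 39.75 kHz, folds to fs − 47 kHz = 32.5 kHz.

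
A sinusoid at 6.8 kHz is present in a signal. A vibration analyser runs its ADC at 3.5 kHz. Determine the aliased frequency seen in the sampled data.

6.8 kHz mod fs = 3.3 kHz.
3.3 kHz > fs/2 = 1.75 kHz, folds to fs − 3.3 kHz = 0.2 kHz.

0.2 kHz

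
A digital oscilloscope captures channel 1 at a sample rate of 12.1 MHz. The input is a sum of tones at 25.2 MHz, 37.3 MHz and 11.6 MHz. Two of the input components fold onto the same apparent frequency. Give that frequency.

1 MHz

fs/2 = 6.05 MHz.
25.2 MHz mod fs = 1 MHz.
1 MHz ≤ fs/2 = 6.05 MHz, appears at 1 MHz.
37.3 MHz mod fs = 1 MHz.
1 MHz ≤ fs/2 = 6.05 MHz, appears at 1 MHz.
11.6 MHz > fs/2 = 6.05 MHz, folds to fs − 11.6 MHz = 0.5 MHz.
25.2 MHz and 37.3 MHz both map to 1 MHz.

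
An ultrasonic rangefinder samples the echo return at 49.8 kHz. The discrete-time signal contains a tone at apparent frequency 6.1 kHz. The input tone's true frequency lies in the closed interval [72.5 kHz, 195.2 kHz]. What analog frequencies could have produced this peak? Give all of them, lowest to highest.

93.5 kHz, 105.7 kHz, 143.3 kHz, 155.5 kHz, 193.1 kHz

Frequencies that alias to 6.1 kHz are k·fs ± 6.1 kHz for integer k ≥ 0.
k=0: 6.1 kHz.
k=1: 43.7 kHz, 55.9 kHz.
k=2: 93.5 kHz, 105.7 kHz.
k=3: 143.3 kHz, 155.5 kHz.
k=4: 193.1 kHz, 205.3 kHz.
k=5: 242.9 kHz, 255.1 kHz.
Within [72.5 kHz, 195.2 kHz]: 93.5 kHz, 105.7 kHz, 143.3 kHz, 155.5 kHz, 193.1 kHz.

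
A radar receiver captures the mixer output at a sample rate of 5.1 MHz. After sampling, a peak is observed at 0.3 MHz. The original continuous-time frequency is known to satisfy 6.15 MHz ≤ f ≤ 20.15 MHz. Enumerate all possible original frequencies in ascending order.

9.9 MHz, 10.5 MHz, 15 MHz, 15.6 MHz, 20.1 MHz

Frequencies that alias to 0.3 MHz are k·fs ± 0.3 MHz for integer k ≥ 0.
k=0: 0.3 MHz.
k=1: 4.8 MHz, 5.4 MHz.
k=2: 9.9 MHz, 10.5 MHz.
k=3: 15 MHz, 15.6 MHz.
k=4: 20.1 MHz, 20.7 MHz.
k=5: 25.2 MHz, 25.8 MHz.
Within [6.15 MHz, 20.15 MHz]: 9.9 MHz, 10.5 MHz, 15 MHz, 15.6 MHz, 20.1 MHz.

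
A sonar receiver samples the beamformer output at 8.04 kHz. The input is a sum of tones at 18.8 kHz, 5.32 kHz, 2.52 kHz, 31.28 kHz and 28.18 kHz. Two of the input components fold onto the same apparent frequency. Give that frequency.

2.72 kHz

fs/2 = 4.02 kHz.
18.8 kHz mod fs = 2.72 kHz.
2.72 kHz ≤ fs/2 = 4.02 kHz, appears at 2.72 kHz.
5.32 kHz > fs/2 = 4.02 kHz, folds to fs − 5.32 kHz = 2.72 kHz.
2.52 kHz ≤ fs/2 = 4.02 kHz, passes unchanged.
31.28 kHz mod fs = 7.16 kHz.
7.16 kHz > fs/2 = 4.02 kHz, folds to fs − 7.16 kHz = 0.88 kHz.
28.18 kHz mod fs = 4.06 kHz.
4.06 kHz > fs/2 = 4.02 kHz, folds to fs − 4.06 kHz = 3.98 kHz.
5.32 kHz and 18.8 kHz both map to 2.72 kHz.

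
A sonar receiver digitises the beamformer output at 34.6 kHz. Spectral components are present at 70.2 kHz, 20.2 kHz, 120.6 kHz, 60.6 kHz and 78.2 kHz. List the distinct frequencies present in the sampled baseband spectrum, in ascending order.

1 kHz, 8.6 kHz, 9 kHz, 14.4 kHz, 16.8 kHz

fs/2 = 17.3 kHz.
70.2 kHz mod fs = 1 kHz.
1 kHz ≤ fs/2 = 17.3 kHz, appears at 1 kHz.
20.2 kHz > fs/2 = 17.3 kHz, folds to fs − 20.2 kHz = 14.4 kHz.
120.6 kHz mod fs = 16.8 kHz.
16.8 kHz ≤ fs/2 = 17.3 kHz, appears at 16.8 kHz.
60.6 kHz mod fs = 26 kHz.
26 kHz > fs/2 = 17.3 kHz, folds to fs − 26 kHz = 8.6 kHz.
78.2 kHz mod fs = 9 kHz.
9 kHz ≤ fs/2 = 17.3 kHz, appears at 9 kHz.
Distinct values: {1 kHz, 8.6 kHz, 9 kHz, 14.4 kHz, 16.8 kHz}.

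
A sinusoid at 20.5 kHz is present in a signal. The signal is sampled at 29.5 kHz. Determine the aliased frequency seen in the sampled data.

20.5 kHz > fs/2 = 14.75 kHz, folds to fs − 20.5 kHz = 9 kHz.

9 kHz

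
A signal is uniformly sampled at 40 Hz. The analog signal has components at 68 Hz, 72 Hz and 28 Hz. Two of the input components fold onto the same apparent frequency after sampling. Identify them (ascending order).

28 Hz, 68 Hz

fs/2 = 20 Hz.
68 Hz mod fs = 28 Hz.
28 Hz > fs/2 = 20 Hz, folds to fs − 28 Hz = 12 Hz.
72 Hz mod fs = 32 Hz.
32 Hz > fs/2 = 20 Hz, folds to fs − 32 Hz = 8 Hz.
28 Hz > fs/2 = 20 Hz, folds to fs − 28 Hz = 12 Hz.
28 Hz and 68 Hz both map to 12 Hz.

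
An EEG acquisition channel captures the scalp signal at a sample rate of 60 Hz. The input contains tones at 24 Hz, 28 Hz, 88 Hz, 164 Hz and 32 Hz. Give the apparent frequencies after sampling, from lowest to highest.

16 Hz, 24 Hz, 28 Hz

fs/2 = 30 Hz.
24 Hz ≤ fs/2 = 30 Hz, passes unchanged.
28 Hz ≤ fs/2 = 30 Hz, passes unchanged.
88 Hz mod fs = 28 Hz.
28 Hz ≤ fs/2 = 30 Hz, appears at 28 Hz.
164 Hz mod fs = 44 Hz.
44 Hz > fs/2 = 30 Hz, folds to fs − 44 Hz = 16 Hz.
32 Hz > fs/2 = 30 Hz, folds to fs − 32 Hz = 28 Hz.
Distinct values: {16 Hz, 24 Hz, 28 Hz}.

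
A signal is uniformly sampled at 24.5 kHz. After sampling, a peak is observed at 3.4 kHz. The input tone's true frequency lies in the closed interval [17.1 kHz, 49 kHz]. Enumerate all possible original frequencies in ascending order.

Frequencies that alias to 3.4 kHz are k·fs ± 3.4 kHz for integer k ≥ 0.
k=0: 3.4 kHz.
k=1: 21.1 kHz, 27.9 kHz.
k=2: 45.6 kHz, 52.4 kHz.
k=3: 70.1 kHz, 76.9 kHz.
Within [17.1 kHz, 49 kHz]: 21.1 kHz, 27.9 kHz, 45.6 kHz.

21.1 kHz, 27.9 kHz, 45.6 kHz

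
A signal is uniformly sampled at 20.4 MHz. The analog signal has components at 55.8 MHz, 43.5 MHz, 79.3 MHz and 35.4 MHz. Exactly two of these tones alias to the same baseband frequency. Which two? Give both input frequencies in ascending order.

35.4 MHz, 55.8 MHz

fs/2 = 10.2 MHz.
55.8 MHz mod fs = 15 MHz.
15 MHz > fs/2 = 10.2 MHz, folds to fs − 15 MHz = 5.4 MHz.
43.5 MHz mod fs = 2.7 MHz.
2.7 MHz ≤ fs/2 = 10.2 MHz, appears at 2.7 MHz.
79.3 MHz mod fs = 18.1 MHz.
18.1 MHz > fs/2 = 10.2 MHz, folds to fs − 18.1 MHz = 2.3 MHz.
35.4 MHz mod fs = 15 MHz.
15 MHz > fs/2 = 10.2 MHz, folds to fs − 15 MHz = 5.4 MHz.
35.4 MHz and 55.8 MHz both map to 5.4 MHz.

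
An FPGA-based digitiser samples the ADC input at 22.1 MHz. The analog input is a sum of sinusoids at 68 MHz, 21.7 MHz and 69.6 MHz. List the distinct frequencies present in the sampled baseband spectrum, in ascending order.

0.4 MHz, 1.7 MHz, 3.3 MHz

fs/2 = 11.05 MHz.
68 MHz mod fs = 1.7 MHz.
1.7 MHz ≤ fs/2 = 11.05 MHz, appears at 1.7 MHz.
21.7 MHz > fs/2 = 11.05 MHz, folds to fs − 21.7 MHz = 0.4 MHz.
69.6 MHz mod fs = 3.3 MHz.
3.3 MHz ≤ fs/2 = 11.05 MHz, appears at 3.3 MHz.
Distinct values: {0.4 MHz, 1.7 MHz, 3.3 MHz}.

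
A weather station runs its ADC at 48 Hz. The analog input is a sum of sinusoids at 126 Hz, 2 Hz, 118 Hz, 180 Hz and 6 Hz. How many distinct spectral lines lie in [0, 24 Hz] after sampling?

5

fs/2 = 24 Hz.
126 Hz mod fs = 30 Hz.
30 Hz > fs/2 = 24 Hz, folds to fs − 30 Hz = 18 Hz.
2 Hz ≤ fs/2 = 24 Hz, passes unchanged.
118 Hz mod fs = 22 Hz.
22 Hz ≤ fs/2 = 24 Hz, appears at 22 Hz.
180 Hz mod fs = 36 Hz.
36 Hz > fs/2 = 24 Hz, folds to fs − 36 Hz = 12 Hz.
6 Hz ≤ fs/2 = 24 Hz, passes unchanged.
Distinct values: {2 Hz, 6 Hz, 12 Hz, 18 Hz, 22 Hz} → 5.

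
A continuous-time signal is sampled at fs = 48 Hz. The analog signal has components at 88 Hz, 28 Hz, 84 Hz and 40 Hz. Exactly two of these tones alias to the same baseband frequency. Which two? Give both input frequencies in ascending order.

fs/2 = 24 Hz.
88 Hz mod fs = 40 Hz.
40 Hz > fs/2 = 24 Hz, folds to fs − 40 Hz = 8 Hz.
28 Hz > fs/2 = 24 Hz, folds to fs − 28 Hz = 20 Hz.
84 Hz mod fs = 36 Hz.
36 Hz > fs/2 = 24 Hz, folds to fs − 36 Hz = 12 Hz.
40 Hz > fs/2 = 24 Hz, folds to fs − 40 Hz = 8 Hz.
40 Hz and 88 Hz both map to 8 Hz.

40 Hz, 88 Hz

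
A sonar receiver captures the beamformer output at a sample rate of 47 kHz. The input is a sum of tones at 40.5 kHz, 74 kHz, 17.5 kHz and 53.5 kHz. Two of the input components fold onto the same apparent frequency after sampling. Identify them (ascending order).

fs/2 = 23.5 kHz.
40.5 kHz > fs/2 = 23.5 kHz, folds to fs − 40.5 kHz = 6.5 kHz.
74 kHz mod fs = 27 kHz.
27 kHz > fs/2 = 23.5 kHz, folds to fs − 27 kHz = 20 kHz.
17.5 kHz ≤ fs/2 = 23.5 kHz, passes unchanged.
53.5 kHz mod fs = 6.5 kHz.
6.5 kHz ≤ fs/2 = 23.5 kHz, appears at 6.5 kHz.
40.5 kHz and 53.5 kHz both map to 6.5 kHz.

40.5 kHz, 53.5 kHz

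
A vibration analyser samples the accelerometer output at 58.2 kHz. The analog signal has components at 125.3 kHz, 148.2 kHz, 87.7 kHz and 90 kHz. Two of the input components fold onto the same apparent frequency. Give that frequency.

26.4 kHz

fs/2 = 29.1 kHz.
125.3 kHz mod fs = 8.9 kHz.
8.9 kHz ≤ fs/2 = 29.1 kHz, appears at 8.9 kHz.
148.2 kHz mod fs = 31.8 kHz.
31.8 kHz > fs/2 = 29.1 kHz, folds to fs − 31.8 kHz = 26.4 kHz.
87.7 kHz mod fs = 29.5 kHz.
29.5 kHz > fs/2 = 29.1 kHz, folds to fs − 29.5 kHz = 28.7 kHz.
90 kHz mod fs = 31.8 kHz.
31.8 kHz > fs/2 = 29.1 kHz, folds to fs − 31.8 kHz = 26.4 kHz.
90 kHz and 148.2 kHz both map to 26.4 kHz.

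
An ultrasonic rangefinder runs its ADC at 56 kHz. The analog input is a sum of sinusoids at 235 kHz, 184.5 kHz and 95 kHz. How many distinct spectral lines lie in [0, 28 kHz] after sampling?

3

fs/2 = 28 kHz.
235 kHz mod fs = 11 kHz.
11 kHz ≤ fs/2 = 28 kHz, appears at 11 kHz.
184.5 kHz mod fs = 16.5 kHz.
16.5 kHz ≤ fs/2 = 28 kHz, appears at 16.5 kHz.
95 kHz mod fs = 39 kHz.
39 kHz > fs/2 = 28 kHz, folds to fs − 39 kHz = 17 kHz.
Distinct values: {11 kHz, 16.5 kHz, 17 kHz} → 3.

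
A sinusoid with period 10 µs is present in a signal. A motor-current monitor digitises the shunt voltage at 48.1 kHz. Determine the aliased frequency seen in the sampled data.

3.8 kHz

T = 10 µs → f = 1/T = 100 kHz.
100 kHz mod fs = 3.8 kHz.
3.8 kHz ≤ fs/2 = 24.05 kHz, appears at 3.8 kHz.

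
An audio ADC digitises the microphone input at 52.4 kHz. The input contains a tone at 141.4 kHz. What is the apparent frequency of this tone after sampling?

141.4 kHz mod fs = 36.6 kHz.
36.6 kHz > fs/2 = 26.2 kHz, folds to fs − 36.6 kHz = 15.8 kHz.

15.8 kHz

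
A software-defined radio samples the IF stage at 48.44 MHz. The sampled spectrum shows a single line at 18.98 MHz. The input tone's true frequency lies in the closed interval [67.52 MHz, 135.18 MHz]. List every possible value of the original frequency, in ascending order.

77.9 MHz, 115.86 MHz, 126.34 MHz

Frequencies that alias to 18.98 MHz are k·fs ± 18.98 MHz for integer k ≥ 0.
k=0: 18.98 MHz.
k=1: 29.46 MHz, 67.42 MHz.
k=2: 77.9 MHz, 115.86 MHz.
k=3: 126.34 MHz, 164.3 MHz.
k=4: 174.78 MHz, 212.74 MHz.
Within [67.52 MHz, 135.18 MHz]: 77.9 MHz, 115.86 MHz, 126.34 MHz.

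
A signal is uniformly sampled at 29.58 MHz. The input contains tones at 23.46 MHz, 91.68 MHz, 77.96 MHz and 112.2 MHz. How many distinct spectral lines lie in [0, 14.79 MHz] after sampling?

fs/2 = 14.79 MHz.
23.46 MHz > fs/2 = 14.79 MHz, folds to fs − 23.46 MHz = 6.12 MHz.
91.68 MHz mod fs = 2.94 MHz.
2.94 MHz ≤ fs/2 = 14.79 MHz, appears at 2.94 MHz.
77.96 MHz mod fs = 18.8 MHz.
18.8 MHz > fs/2 = 14.79 MHz, folds to fs − 18.8 MHz = 10.78 MHz.
112.2 MHz mod fs = 23.46 MHz.
23.46 MHz > fs/2 = 14.79 MHz, folds to fs − 23.46 MHz = 6.12 MHz.
Distinct values: {2.94 MHz, 6.12 MHz, 10.78 MHz} → 3.

3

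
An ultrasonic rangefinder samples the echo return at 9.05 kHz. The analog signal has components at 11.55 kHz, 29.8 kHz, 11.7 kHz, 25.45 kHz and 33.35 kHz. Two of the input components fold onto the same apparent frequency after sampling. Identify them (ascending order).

fs/2 = 4.525 kHz.
11.55 kHz mod fs = 2.5 kHz.
2.5 kHz ≤ fs/2 = 4.525 kHz, appears at 2.5 kHz.
29.8 kHz mod fs = 2.65 kHz.
2.65 kHz ≤ fs/2 = 4.525 kHz, appears at 2.65 kHz.
11.7 kHz mod fs = 2.65 kHz.
2.65 kHz ≤ fs/2 = 4.525 kHz, appears at 2.65 kHz.
25.45 kHz mod fs = 7.35 kHz.
7.35 kHz > fs/2 = 4.525 kHz, folds to fs − 7.35 kHz = 1.7 kHz.
33.35 kHz mod fs = 6.2 kHz.
6.2 kHz > fs/2 = 4.525 kHz, folds to fs − 6.2 kHz = 2.85 kHz.
11.7 kHz and 29.8 kHz both map to 2.65 kHz.

11.7 kHz, 29.8 kHz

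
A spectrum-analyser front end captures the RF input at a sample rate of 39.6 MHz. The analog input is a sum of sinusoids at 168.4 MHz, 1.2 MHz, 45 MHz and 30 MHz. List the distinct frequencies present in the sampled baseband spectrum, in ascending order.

1.2 MHz, 5.4 MHz, 9.6 MHz, 10 MHz

fs/2 = 19.8 MHz.
168.4 MHz mod fs = 10 MHz.
10 MHz ≤ fs/2 = 19.8 MHz, appears at 10 MHz.
1.2 MHz ≤ fs/2 = 19.8 MHz, passes unchanged.
45 MHz mod fs = 5.4 MHz.
5.4 MHz ≤ fs/2 = 19.8 MHz, appears at 5.4 MHz.
30 MHz > fs/2 = 19.8 MHz, folds to fs − 30 MHz = 9.6 MHz.
Distinct values: {1.2 MHz, 5.4 MHz, 9.6 MHz, 10 MHz}.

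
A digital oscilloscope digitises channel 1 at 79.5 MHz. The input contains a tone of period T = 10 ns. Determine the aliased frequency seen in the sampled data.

20.5 MHz

T = 10 ns → f = 1/T = 100 MHz.
100 MHz mod fs = 20.5 MHz.
20.5 MHz ≤ fs/2 = 39.75 MHz, appears at 20.5 MHz.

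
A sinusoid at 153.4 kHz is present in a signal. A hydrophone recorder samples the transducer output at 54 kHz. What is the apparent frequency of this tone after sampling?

153.4 kHz mod fs = 45.4 kHz.
45.4 kHz > fs/2 = 27 kHz, folds to fs − 45.4 kHz = 8.6 kHz.

8.6 kHz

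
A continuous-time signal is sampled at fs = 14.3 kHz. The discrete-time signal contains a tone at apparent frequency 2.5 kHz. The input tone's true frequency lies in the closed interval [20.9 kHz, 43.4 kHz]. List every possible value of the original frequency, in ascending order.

Frequencies that alias to 2.5 kHz are k·fs ± 2.5 kHz for integer k ≥ 0.
k=0: 2.5 kHz.
k=1: 11.8 kHz, 16.8 kHz.
k=2: 26.1 kHz, 31.1 kHz.
k=3: 40.4 kHz, 45.4 kHz.
k=4: 54.7 kHz, 59.7 kHz.
Within [20.9 kHz, 43.4 kHz]: 26.1 kHz, 31.1 kHz, 40.4 kHz.

26.1 kHz, 31.1 kHz, 40.4 kHz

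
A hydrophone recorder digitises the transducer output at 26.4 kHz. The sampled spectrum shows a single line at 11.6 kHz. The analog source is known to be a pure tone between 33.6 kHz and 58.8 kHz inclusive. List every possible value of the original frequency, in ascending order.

38 kHz, 41.2 kHz

Frequencies that alias to 11.6 kHz are k·fs ± 11.6 kHz for integer k ≥ 0.
k=0: 11.6 kHz.
k=1: 14.8 kHz, 38 kHz.
k=2: 41.2 kHz, 64.4 kHz.
k=3: 67.6 kHz, 90.8 kHz.
Within [33.6 kHz, 58.8 kHz]: 38 kHz, 41.2 kHz.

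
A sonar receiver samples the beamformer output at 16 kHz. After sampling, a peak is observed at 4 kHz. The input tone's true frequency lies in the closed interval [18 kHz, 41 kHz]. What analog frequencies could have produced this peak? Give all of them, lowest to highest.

20 kHz, 28 kHz, 36 kHz

Frequencies that alias to 4 kHz are k·fs ± 4 kHz for integer k ≥ 0.
k=0: 4 kHz.
k=1: 12 kHz, 20 kHz.
k=2: 28 kHz, 36 kHz.
k=3: 44 kHz, 52 kHz.
Within [18 kHz, 41 kHz]: 20 kHz, 28 kHz, 36 kHz.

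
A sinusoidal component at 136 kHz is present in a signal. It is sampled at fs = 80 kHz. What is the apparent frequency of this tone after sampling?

24 kHz

136 kHz mod fs = 56 kHz.
56 kHz > fs/2 = 40 kHz, folds to fs − 56 kHz = 24 kHz.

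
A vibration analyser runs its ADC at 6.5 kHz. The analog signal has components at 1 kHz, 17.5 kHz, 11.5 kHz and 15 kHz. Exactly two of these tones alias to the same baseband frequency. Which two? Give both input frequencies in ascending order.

fs/2 = 3.25 kHz.
1 kHz ≤ fs/2 = 3.25 kHz, passes unchanged.
17.5 kHz mod fs = 4.5 kHz.
4.5 kHz > fs/2 = 3.25 kHz, folds to fs − 4.5 kHz = 2 kHz.
11.5 kHz mod fs = 5 kHz.
5 kHz > fs/2 = 3.25 kHz, folds to fs − 5 kHz = 1.5 kHz.
15 kHz mod fs = 2 kHz.
2 kHz ≤ fs/2 = 3.25 kHz, appears at 2 kHz.
15 kHz and 17.5 kHz both map to 2 kHz.

15 kHz, 17.5 kHz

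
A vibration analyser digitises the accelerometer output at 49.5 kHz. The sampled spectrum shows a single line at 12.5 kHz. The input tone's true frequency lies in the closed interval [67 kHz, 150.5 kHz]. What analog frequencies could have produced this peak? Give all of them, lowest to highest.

Frequencies that alias to 12.5 kHz are k·fs ± 12.5 kHz for integer k ≥ 0.
k=0: 12.5 kHz.
k=1: 37 kHz, 62 kHz.
k=2: 86.5 kHz, 111.5 kHz.
k=3: 136 kHz, 161 kHz.
k=4: 185.5 kHz, 210.5 kHz.
Within [67 kHz, 150.5 kHz]: 86.5 kHz, 111.5 kHz, 136 kHz.

86.5 kHz, 111.5 kHz, 136 kHz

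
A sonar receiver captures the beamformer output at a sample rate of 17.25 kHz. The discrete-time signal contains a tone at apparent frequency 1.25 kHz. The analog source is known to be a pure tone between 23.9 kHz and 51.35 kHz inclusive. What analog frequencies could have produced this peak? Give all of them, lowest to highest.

33.25 kHz, 35.75 kHz, 50.5 kHz

Frequencies that alias to 1.25 kHz are k·fs ± 1.25 kHz for integer k ≥ 0.
k=0: 1.25 kHz.
k=1: 16 kHz, 18.5 kHz.
k=2: 33.25 kHz, 35.75 kHz.
k=3: 50.5 kHz, 53 kHz.
k=4: 67.75 kHz, 70.25 kHz.
Within [23.9 kHz, 51.35 kHz]: 33.25 kHz, 35.75 kHz, 50.5 kHz.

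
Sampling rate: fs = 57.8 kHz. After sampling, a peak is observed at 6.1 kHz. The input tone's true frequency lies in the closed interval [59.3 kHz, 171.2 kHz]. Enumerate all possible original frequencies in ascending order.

63.9 kHz, 109.5 kHz, 121.7 kHz, 167.3 kHz

Frequencies that alias to 6.1 kHz are k·fs ± 6.1 kHz for integer k ≥ 0.
k=0: 6.1 kHz.
k=1: 51.7 kHz, 63.9 kHz.
k=2: 109.5 kHz, 121.7 kHz.
k=3: 167.3 kHz, 179.5 kHz.
k=4: 225.1 kHz, 237.3 kHz.
Within [59.3 kHz, 171.2 kHz]: 63.9 kHz, 109.5 kHz, 121.7 kHz, 167.3 kHz.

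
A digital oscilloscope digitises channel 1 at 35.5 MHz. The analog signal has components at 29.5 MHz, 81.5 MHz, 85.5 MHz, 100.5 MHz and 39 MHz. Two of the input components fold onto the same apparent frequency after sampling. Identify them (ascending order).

29.5 MHz, 100.5 MHz

fs/2 = 17.75 MHz.
29.5 MHz > fs/2 = 17.75 MHz, folds to fs − 29.5 MHz = 6 MHz.
81.5 MHz mod fs = 10.5 MHz.
10.5 MHz ≤ fs/2 = 17.75 MHz, appears at 10.5 MHz.
85.5 MHz mod fs = 14.5 MHz.
14.5 MHz ≤ fs/2 = 17.75 MHz, appears at 14.5 MHz.
100.5 MHz mod fs = 29.5 MHz.
29.5 MHz > fs/2 = 17.75 MHz, folds to fs − 29.5 MHz = 6 MHz.
39 MHz mod fs = 3.5 MHz.
3.5 MHz ≤ fs/2 = 17.75 MHz, appears at 3.5 MHz.
29.5 MHz and 100.5 MHz both map to 6 MHz.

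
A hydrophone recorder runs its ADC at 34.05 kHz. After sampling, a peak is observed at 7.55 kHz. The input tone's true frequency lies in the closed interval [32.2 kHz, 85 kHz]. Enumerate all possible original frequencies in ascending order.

41.6 kHz, 60.55 kHz, 75.65 kHz

Frequencies that alias to 7.55 kHz are k·fs ± 7.55 kHz for integer k ≥ 0.
k=0: 7.55 kHz.
k=1: 26.5 kHz, 41.6 kHz.
k=2: 60.55 kHz, 75.65 kHz.
k=3: 94.6 kHz, 109.7 kHz.
Within [32.2 kHz, 85 kHz]: 41.6 kHz, 60.55 kHz, 75.65 kHz.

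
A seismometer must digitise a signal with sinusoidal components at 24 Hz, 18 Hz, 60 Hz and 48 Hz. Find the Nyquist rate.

Highest-frequency component: 60 Hz.
Nyquist rate = 2 × 60 Hz = 120 Hz.

120 Hz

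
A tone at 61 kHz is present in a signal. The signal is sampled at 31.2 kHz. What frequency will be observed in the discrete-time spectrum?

1.4 kHz

61 kHz mod fs = 29.8 kHz.
29.8 kHz > fs/2 = 15.6 kHz, folds to fs − 29.8 kHz = 1.4 kHz.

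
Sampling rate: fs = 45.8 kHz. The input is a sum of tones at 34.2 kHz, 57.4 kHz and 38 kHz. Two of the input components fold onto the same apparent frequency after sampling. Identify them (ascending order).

fs/2 = 22.9 kHz.
34.2 kHz > fs/2 = 22.9 kHz, folds to fs − 34.2 kHz = 11.6 kHz.
57.4 kHz mod fs = 11.6 kHz.
11.6 kHz ≤ fs/2 = 22.9 kHz, appears at 11.6 kHz.
38 kHz > fs/2 = 22.9 kHz, folds to fs − 38 kHz = 7.8 kHz.
34.2 kHz and 57.4 kHz both map to 11.6 kHz.

34.2 kHz, 57.4 kHz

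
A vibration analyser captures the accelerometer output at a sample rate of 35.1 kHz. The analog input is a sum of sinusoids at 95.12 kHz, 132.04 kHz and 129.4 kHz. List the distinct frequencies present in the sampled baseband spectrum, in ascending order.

fs/2 = 17.55 kHz.
95.12 kHz mod fs = 24.92 kHz.
24.92 kHz > fs/2 = 17.55 kHz, folds to fs − 24.92 kHz = 10.18 kHz.
132.04 kHz mod fs = 26.74 kHz.
26.74 kHz > fs/2 = 17.55 kHz, folds to fs − 26.74 kHz = 8.36 kHz.
129.4 kHz mod fs = 24.1 kHz.
24.1 kHz > fs/2 = 17.55 kHz, folds to fs − 24.1 kHz = 11 kHz.
Distinct values: {8.36 kHz, 10.18 kHz, 11 kHz}.

8.36 kHz, 10.18 kHz, 11 kHz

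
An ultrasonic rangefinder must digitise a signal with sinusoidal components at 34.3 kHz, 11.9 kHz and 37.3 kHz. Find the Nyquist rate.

74.6 kHz

Highest-frequency component: 37.3 kHz.
Nyquist rate = 2 × 37.3 kHz = 74.6 kHz.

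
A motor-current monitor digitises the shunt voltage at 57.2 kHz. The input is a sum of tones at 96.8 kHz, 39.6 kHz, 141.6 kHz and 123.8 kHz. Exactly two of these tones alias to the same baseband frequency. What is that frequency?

fs/2 = 28.6 kHz.
96.8 kHz mod fs = 39.6 kHz.
39.6 kHz > fs/2 = 28.6 kHz, folds to fs − 39.6 kHz = 17.6 kHz.
39.6 kHz > fs/2 = 28.6 kHz, folds to fs − 39.6 kHz = 17.6 kHz.
141.6 kHz mod fs = 27.2 kHz.
27.2 kHz ≤ fs/2 = 28.6 kHz, appears at 27.2 kHz.
123.8 kHz mod fs = 9.4 kHz.
9.4 kHz ≤ fs/2 = 28.6 kHz, appears at 9.4 kHz.
39.6 kHz and 96.8 kHz both map to 17.6 kHz.

17.6 kHz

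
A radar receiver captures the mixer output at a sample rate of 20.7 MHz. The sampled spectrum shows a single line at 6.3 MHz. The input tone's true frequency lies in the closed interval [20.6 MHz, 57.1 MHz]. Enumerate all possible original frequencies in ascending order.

Frequencies that alias to 6.3 MHz are k·fs ± 6.3 MHz for integer k ≥ 0.
k=0: 6.3 MHz.
k=1: 14.4 MHz, 27 MHz.
k=2: 35.1 MHz, 47.7 MHz.
k=3: 55.8 MHz, 68.4 MHz.
k=4: 76.5 MHz, 89.1 MHz.
Within [20.6 MHz, 57.1 MHz]: 27 MHz, 35.1 MHz, 47.7 MHz, 55.8 MHz.

27 MHz, 35.1 MHz, 47.7 MHz, 55.8 MHz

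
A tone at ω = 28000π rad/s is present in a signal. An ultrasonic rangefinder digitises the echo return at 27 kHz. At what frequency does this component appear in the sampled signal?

ω = 28000π rad/s → f = ω/(2π) = 14000 Hz = 14 kHz.
14 kHz > fs/2 = 13.5 kHz, folds to fs − 14 kHz = 13 kHz.

13 kHz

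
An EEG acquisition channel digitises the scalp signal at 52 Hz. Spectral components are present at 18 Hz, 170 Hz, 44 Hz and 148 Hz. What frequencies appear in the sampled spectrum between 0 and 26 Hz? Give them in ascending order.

8 Hz, 14 Hz, 18 Hz

fs/2 = 26 Hz.
18 Hz ≤ fs/2 = 26 Hz, passes unchanged.
170 Hz mod fs = 14 Hz.
14 Hz ≤ fs/2 = 26 Hz, appears at 14 Hz.
44 Hz > fs/2 = 26 Hz, folds to fs − 44 Hz = 8 Hz.
148 Hz mod fs = 44 Hz.
44 Hz > fs/2 = 26 Hz, folds to fs − 44 Hz = 8 Hz.
Distinct values: {8 Hz, 14 Hz, 18 Hz}.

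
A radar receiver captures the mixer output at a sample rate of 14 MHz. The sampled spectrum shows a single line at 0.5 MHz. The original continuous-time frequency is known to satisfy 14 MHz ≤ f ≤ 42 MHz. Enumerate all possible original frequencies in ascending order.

Frequencies that alias to 0.5 MHz are k·fs ± 0.5 MHz for integer k ≥ 0.
k=0: 0.5 MHz.
k=1: 13.5 MHz, 14.5 MHz.
k=2: 27.5 MHz, 28.5 MHz.
k=3: 41.5 MHz, 42.5 MHz.
k=4: 55.5 MHz, 56.5 MHz.
Within [14 MHz, 42 MHz]: 14.5 MHz, 27.5 MHz, 28.5 MHz, 41.5 MHz.

14.5 MHz, 27.5 MHz, 28.5 MHz, 41.5 MHz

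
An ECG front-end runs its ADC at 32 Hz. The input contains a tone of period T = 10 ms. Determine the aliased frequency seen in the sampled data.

4 Hz

T = 10 ms → f = 1/T = 100 Hz.
100 Hz mod fs = 4 Hz.
4 Hz ≤ fs/2 = 16 Hz, appears at 4 Hz.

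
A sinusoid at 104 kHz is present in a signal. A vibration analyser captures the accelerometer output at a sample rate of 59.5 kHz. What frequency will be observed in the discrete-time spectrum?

15 kHz

104 kHz mod fs = 44.5 kHz.
44.5 kHz > fs/2 = 29.75 kHz, folds to fs − 44.5 kHz = 15 kHz.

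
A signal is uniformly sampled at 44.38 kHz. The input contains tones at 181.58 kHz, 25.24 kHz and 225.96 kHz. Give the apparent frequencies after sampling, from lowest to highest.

fs/2 = 22.19 kHz.
181.58 kHz mod fs = 4.06 kHz.
4.06 kHz ≤ fs/2 = 22.19 kHz, appears at 4.06 kHz.
25.24 kHz > fs/2 = 22.19 kHz, folds to fs − 25.24 kHz = 19.14 kHz.
225.96 kHz mod fs = 4.06 kHz.
4.06 kHz ≤ fs/2 = 22.19 kHz, appears at 4.06 kHz.
Distinct values: {4.06 kHz, 19.14 kHz}.

4.06 kHz, 19.14 kHz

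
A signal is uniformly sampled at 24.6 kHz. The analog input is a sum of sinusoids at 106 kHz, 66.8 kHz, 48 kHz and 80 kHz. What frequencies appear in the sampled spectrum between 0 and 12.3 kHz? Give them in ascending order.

1.2 kHz, 6.2 kHz, 7 kHz, 7.6 kHz

fs/2 = 12.3 kHz.
106 kHz mod fs = 7.6 kHz.
7.6 kHz ≤ fs/2 = 12.3 kHz, appears at 7.6 kHz.
66.8 kHz mod fs = 17.6 kHz.
17.6 kHz > fs/2 = 12.3 kHz, folds to fs − 17.6 kHz = 7 kHz.
48 kHz mod fs = 23.4 kHz.
23.4 kHz > fs/2 = 12.3 kHz, folds to fs − 23.4 kHz = 1.2 kHz.
80 kHz mod fs = 6.2 kHz.
6.2 kHz ≤ fs/2 = 12.3 kHz, appears at 6.2 kHz.
Distinct values: {1.2 kHz, 6.2 kHz, 7 kHz, 7.6 kHz}.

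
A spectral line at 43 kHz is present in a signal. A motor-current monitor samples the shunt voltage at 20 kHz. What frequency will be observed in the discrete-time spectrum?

3 kHz

43 kHz mod fs = 3 kHz.
3 kHz ≤ fs/2 = 10 kHz, appears at 3 kHz.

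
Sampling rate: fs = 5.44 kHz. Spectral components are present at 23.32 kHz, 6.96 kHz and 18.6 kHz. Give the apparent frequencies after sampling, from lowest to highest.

1.52 kHz, 1.56 kHz, 2.28 kHz

fs/2 = 2.72 kHz.
23.32 kHz mod fs = 1.56 kHz.
1.56 kHz ≤ fs/2 = 2.72 kHz, appears at 1.56 kHz.
6.96 kHz mod fs = 1.52 kHz.
1.52 kHz ≤ fs/2 = 2.72 kHz, appears at 1.52 kHz.
18.6 kHz mod fs = 2.28 kHz.
2.28 kHz ≤ fs/2 = 2.72 kHz, appears at 2.28 kHz.
Distinct values: {1.52 kHz, 1.56 kHz, 2.28 kHz}.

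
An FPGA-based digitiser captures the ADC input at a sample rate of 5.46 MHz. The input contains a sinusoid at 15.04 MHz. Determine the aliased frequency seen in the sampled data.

1.34 MHz

15.04 MHz mod fs = 4.12 MHz.
4.12 MHz > fs/2 = 2.73 MHz, folds to fs − 4.12 MHz = 1.34 MHz.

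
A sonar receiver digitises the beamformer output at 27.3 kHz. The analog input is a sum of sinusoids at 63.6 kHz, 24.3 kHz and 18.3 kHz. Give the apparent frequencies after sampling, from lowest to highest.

fs/2 = 13.65 kHz.
63.6 kHz mod fs = 9 kHz.
9 kHz ≤ fs/2 = 13.65 kHz, appears at 9 kHz.
24.3 kHz > fs/2 = 13.65 kHz, folds to fs − 24.3 kHz = 3 kHz.
18.3 kHz > fs/2 = 13.65 kHz, folds to fs − 18.3 kHz = 9 kHz.
Distinct values: {3 kHz, 9 kHz}.

3 kHz, 9 kHz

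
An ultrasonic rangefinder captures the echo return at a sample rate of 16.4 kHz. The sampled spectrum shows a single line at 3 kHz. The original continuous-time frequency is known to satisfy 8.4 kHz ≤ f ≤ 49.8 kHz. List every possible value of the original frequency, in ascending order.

13.4 kHz, 19.4 kHz, 29.8 kHz, 35.8 kHz, 46.2 kHz

Frequencies that alias to 3 kHz are k·fs ± 3 kHz for integer k ≥ 0.
k=0: 3 kHz.
k=1: 13.4 kHz, 19.4 kHz.
k=2: 29.8 kHz, 35.8 kHz.
k=3: 46.2 kHz, 52.2 kHz.
k=4: 62.6 kHz, 68.6 kHz.
Within [8.4 kHz, 49.8 kHz]: 13.4 kHz, 19.4 kHz, 29.8 kHz, 35.8 kHz, 46.2 kHz.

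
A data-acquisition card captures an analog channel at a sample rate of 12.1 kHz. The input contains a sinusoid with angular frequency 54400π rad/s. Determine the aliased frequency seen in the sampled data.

3 kHz

ω = 54400π rad/s → f = ω/(2π) = 27200 Hz = 27.2 kHz.
27.2 kHz mod fs = 3 kHz.
3 kHz ≤ fs/2 = 6.05 kHz, appears at 3 kHz.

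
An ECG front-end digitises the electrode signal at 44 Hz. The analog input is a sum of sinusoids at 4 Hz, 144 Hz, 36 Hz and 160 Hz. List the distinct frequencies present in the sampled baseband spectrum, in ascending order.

4 Hz, 8 Hz, 12 Hz, 16 Hz

fs/2 = 22 Hz.
4 Hz ≤ fs/2 = 22 Hz, passes unchanged.
144 Hz mod fs = 12 Hz.
12 Hz ≤ fs/2 = 22 Hz, appears at 12 Hz.
36 Hz > fs/2 = 22 Hz, folds to fs − 36 Hz = 8 Hz.
160 Hz mod fs = 28 Hz.
28 Hz > fs/2 = 22 Hz, folds to fs − 28 Hz = 16 Hz.
Distinct values: {4 Hz, 8 Hz, 12 Hz, 16 Hz}.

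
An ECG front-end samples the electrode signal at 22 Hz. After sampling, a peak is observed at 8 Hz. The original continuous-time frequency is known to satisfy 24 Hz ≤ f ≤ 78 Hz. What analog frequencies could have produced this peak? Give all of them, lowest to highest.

30 Hz, 36 Hz, 52 Hz, 58 Hz, 74 Hz

Frequencies that alias to 8 Hz are k·fs ± 8 Hz for integer k ≥ 0.
k=0: 8 Hz.
k=1: 14 Hz, 30 Hz.
k=2: 36 Hz, 52 Hz.
k=3: 58 Hz, 74 Hz.
k=4: 80 Hz, 96 Hz.
Within [24 Hz, 78 Hz]: 30 Hz, 36 Hz, 52 Hz, 58 Hz, 74 Hz.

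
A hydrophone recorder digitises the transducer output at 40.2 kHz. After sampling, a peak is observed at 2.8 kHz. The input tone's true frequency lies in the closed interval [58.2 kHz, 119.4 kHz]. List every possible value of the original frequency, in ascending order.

Frequencies that alias to 2.8 kHz are k·fs ± 2.8 kHz for integer k ≥ 0.
k=0: 2.8 kHz.
k=1: 37.4 kHz, 43 kHz.
k=2: 77.6 kHz, 83.2 kHz.
k=3: 117.8 kHz, 123.4 kHz.
k=4: 158 kHz, 163.6 kHz.
Within [58.2 kHz, 119.4 kHz]: 77.6 kHz, 83.2 kHz, 117.8 kHz.

77.6 kHz, 83.2 kHz, 117.8 kHz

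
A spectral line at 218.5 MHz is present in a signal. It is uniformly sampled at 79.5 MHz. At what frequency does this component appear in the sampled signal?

218.5 MHz mod fs = 59.5 MHz.
59.5 MHz > fs/2 = 39.75 MHz, folds to fs − 59.5 MHz = 20 MHz.

20 MHz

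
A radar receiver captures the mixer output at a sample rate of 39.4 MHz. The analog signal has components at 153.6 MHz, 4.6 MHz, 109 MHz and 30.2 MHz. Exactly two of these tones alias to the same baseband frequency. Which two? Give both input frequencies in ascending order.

fs/2 = 19.7 MHz.
153.6 MHz mod fs = 35.4 MHz.
35.4 MHz > fs/2 = 19.7 MHz, folds to fs − 35.4 MHz = 4 MHz.
4.6 MHz ≤ fs/2 = 19.7 MHz, passes unchanged.
109 MHz mod fs = 30.2 MHz.
30.2 MHz > fs/2 = 19.7 MHz, folds to fs − 30.2 MHz = 9.2 MHz.
30.2 MHz > fs/2 = 19.7 MHz, folds to fs − 30.2 MHz = 9.2 MHz.
30.2 MHz and 109 MHz both map to 9.2 MHz.

30.2 MHz, 109 MHz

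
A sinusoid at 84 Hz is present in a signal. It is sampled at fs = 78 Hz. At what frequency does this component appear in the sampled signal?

6 Hz

84 Hz mod fs = 6 Hz.
6 Hz ≤ fs/2 = 39 Hz, appears at 6 Hz.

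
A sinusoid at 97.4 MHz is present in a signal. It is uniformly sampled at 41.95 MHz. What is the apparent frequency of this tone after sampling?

97.4 MHz mod fs = 13.5 MHz.
13.5 MHz ≤ fs/2 = 20.975 MHz, appears at 13.5 MHz.

13.5 MHz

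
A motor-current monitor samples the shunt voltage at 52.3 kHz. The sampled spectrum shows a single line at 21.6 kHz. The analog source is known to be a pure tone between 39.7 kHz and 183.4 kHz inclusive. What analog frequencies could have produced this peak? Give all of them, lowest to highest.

Frequencies that alias to 21.6 kHz are k·fs ± 21.6 kHz for integer k ≥ 0.
k=0: 21.6 kHz.
k=1: 30.7 kHz, 73.9 kHz.
k=2: 83 kHz, 126.2 kHz.
k=3: 135.3 kHz, 178.5 kHz.
k=4: 187.6 kHz, 230.8 kHz.
Within [39.7 kHz, 183.4 kHz]: 73.9 kHz, 83 kHz, 126.2 kHz, 135.3 kHz, 178.5 kHz.

73.9 kHz, 83 kHz, 126.2 kHz, 135.3 kHz, 178.5 kHz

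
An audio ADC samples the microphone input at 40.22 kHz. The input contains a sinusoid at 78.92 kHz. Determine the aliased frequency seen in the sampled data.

1.52 kHz

78.92 kHz mod fs = 38.7 kHz.
38.7 kHz > fs/2 = 20.11 kHz, folds to fs − 38.7 kHz = 1.52 kHz.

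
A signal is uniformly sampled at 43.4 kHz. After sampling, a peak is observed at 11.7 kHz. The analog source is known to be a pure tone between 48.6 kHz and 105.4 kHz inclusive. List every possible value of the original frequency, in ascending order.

55.1 kHz, 75.1 kHz, 98.5 kHz

Frequencies that alias to 11.7 kHz are k·fs ± 11.7 kHz for integer k ≥ 0.
k=0: 11.7 kHz.
k=1: 31.7 kHz, 55.1 kHz.
k=2: 75.1 kHz, 98.5 kHz.
k=3: 118.5 kHz, 141.9 kHz.
Within [48.6 kHz, 105.4 kHz]: 55.1 kHz, 75.1 kHz, 98.5 kHz.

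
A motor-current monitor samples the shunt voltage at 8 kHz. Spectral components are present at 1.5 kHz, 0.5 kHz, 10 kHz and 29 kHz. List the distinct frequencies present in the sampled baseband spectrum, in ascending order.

0.5 kHz, 1.5 kHz, 2 kHz, 3 kHz

fs/2 = 4 kHz.
1.5 kHz ≤ fs/2 = 4 kHz, passes unchanged.
0.5 kHz ≤ fs/2 = 4 kHz, passes unchanged.
10 kHz mod fs = 2 kHz.
2 kHz ≤ fs/2 = 4 kHz, appears at 2 kHz.
29 kHz mod fs = 5 kHz.
5 kHz > fs/2 = 4 kHz, folds to fs − 5 kHz = 3 kHz.
Distinct values: {0.5 kHz, 1.5 kHz, 2 kHz, 3 kHz}.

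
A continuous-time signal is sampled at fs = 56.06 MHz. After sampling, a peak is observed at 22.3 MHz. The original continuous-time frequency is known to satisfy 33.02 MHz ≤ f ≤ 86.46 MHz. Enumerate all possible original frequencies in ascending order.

Frequencies that alias to 22.3 MHz are k·fs ± 22.3 MHz for integer k ≥ 0.
k=0: 22.3 MHz.
k=1: 33.76 MHz, 78.36 MHz.
k=2: 89.82 MHz, 134.42 MHz.
Within [33.02 MHz, 86.46 MHz]: 33.76 MHz, 78.36 MHz.

33.76 MHz, 78.36 MHz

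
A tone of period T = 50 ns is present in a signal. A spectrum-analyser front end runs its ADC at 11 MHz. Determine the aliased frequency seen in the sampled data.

2 MHz

T = 50 ns → f = 1/T = 20 MHz.
20 MHz mod fs = 9 MHz.
9 MHz > fs/2 = 5.5 MHz, folds to fs − 9 MHz = 2 MHz.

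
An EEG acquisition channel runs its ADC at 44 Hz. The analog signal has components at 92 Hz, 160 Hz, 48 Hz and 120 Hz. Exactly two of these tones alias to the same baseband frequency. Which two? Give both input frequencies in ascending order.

fs/2 = 22 Hz.
92 Hz mod fs = 4 Hz.
4 Hz ≤ fs/2 = 22 Hz, appears at 4 Hz.
160 Hz mod fs = 28 Hz.
28 Hz > fs/2 = 22 Hz, folds to fs − 28 Hz = 16 Hz.
48 Hz mod fs = 4 Hz.
4 Hz ≤ fs/2 = 22 Hz, appears at 4 Hz.
120 Hz mod fs = 32 Hz.
32 Hz > fs/2 = 22 Hz, folds to fs − 32 Hz = 12 Hz.
48 Hz and 92 Hz both map to 4 Hz.

48 Hz, 92 Hz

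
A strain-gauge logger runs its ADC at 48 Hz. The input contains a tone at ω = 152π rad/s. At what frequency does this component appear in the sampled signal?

20 Hz

ω = 152π rad/s → f = ω/(2π) = 76 Hz.
76 Hz mod fs = 28 Hz.
28 Hz > fs/2 = 24 Hz, folds to fs − 28 Hz = 20 Hz.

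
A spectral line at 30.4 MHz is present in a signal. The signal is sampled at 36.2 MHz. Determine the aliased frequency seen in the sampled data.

30.4 MHz > fs/2 = 18.1 MHz, folds to fs − 30.4 MHz = 5.8 MHz.

5.8 MHz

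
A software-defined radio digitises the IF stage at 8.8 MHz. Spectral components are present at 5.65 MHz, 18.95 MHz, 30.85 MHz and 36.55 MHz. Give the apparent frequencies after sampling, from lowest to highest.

1.35 MHz, 3.15 MHz, 4.35 MHz

fs/2 = 4.4 MHz.
5.65 MHz > fs/2 = 4.4 MHz, folds to fs − 5.65 MHz = 3.15 MHz.
18.95 MHz mod fs = 1.35 MHz.
1.35 MHz ≤ fs/2 = 4.4 MHz, appears at 1.35 MHz.
30.85 MHz mod fs = 4.45 MHz.
4.45 MHz > fs/2 = 4.4 MHz, folds to fs − 4.45 MHz = 4.35 MHz.
36.55 MHz mod fs = 1.35 MHz.
1.35 MHz ≤ fs/2 = 4.4 MHz, appears at 1.35 MHz.
Distinct values: {1.35 MHz, 3.15 MHz, 4.35 MHz}.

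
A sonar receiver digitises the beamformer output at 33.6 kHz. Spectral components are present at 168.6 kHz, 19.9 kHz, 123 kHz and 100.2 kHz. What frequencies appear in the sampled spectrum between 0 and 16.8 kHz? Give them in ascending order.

0.6 kHz, 11.4 kHz, 13.7 kHz

fs/2 = 16.8 kHz.
168.6 kHz mod fs = 0.6 kHz.
0.6 kHz ≤ fs/2 = 16.8 kHz, appears at 0.6 kHz.
19.9 kHz > fs/2 = 16.8 kHz, folds to fs − 19.9 kHz = 13.7 kHz.
123 kHz mod fs = 22.2 kHz.
22.2 kHz > fs/2 = 16.8 kHz, folds to fs − 22.2 kHz = 11.4 kHz.
100.2 kHz mod fs = 33 kHz.
33 kHz > fs/2 = 16.8 kHz, folds to fs − 33 kHz = 0.6 kHz.
Distinct values: {0.6 kHz, 11.4 kHz, 13.7 kHz}.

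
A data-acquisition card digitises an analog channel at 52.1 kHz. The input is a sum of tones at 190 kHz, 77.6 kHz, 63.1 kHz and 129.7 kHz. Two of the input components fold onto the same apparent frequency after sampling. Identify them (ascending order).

77.6 kHz, 129.7 kHz

fs/2 = 26.05 kHz.
190 kHz mod fs = 33.7 kHz.
33.7 kHz > fs/2 = 26.05 kHz, folds to fs − 33.7 kHz = 18.4 kHz.
77.6 kHz mod fs = 25.5 kHz.
25.5 kHz ≤ fs/2 = 26.05 kHz, appears at 25.5 kHz.
63.1 kHz mod fs = 11 kHz.
11 kHz ≤ fs/2 = 26.05 kHz, appears at 11 kHz.
129.7 kHz mod fs = 25.5 kHz.
25.5 kHz ≤ fs/2 = 26.05 kHz, appears at 25.5 kHz.
77.6 kHz and 129.7 kHz both map to 25.5 kHz.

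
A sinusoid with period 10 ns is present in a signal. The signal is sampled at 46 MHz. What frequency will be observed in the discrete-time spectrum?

8 MHz

T = 10 ns → f = 1/T = 100 MHz.
100 MHz mod fs = 8 MHz.
8 MHz ≤ fs/2 = 23 MHz, appears at 8 MHz.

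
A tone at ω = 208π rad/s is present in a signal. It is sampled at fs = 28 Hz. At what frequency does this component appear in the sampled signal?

8 Hz

ω = 208π rad/s → f = ω/(2π) = 104 Hz.
104 Hz mod fs = 20 Hz.
20 Hz > fs/2 = 14 Hz, folds to fs − 20 Hz = 8 Hz.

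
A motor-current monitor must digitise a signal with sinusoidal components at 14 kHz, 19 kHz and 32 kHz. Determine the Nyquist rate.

64 kHz

Highest-frequency component: 32 kHz.
Nyquist rate = 2 × 32 kHz = 64 kHz.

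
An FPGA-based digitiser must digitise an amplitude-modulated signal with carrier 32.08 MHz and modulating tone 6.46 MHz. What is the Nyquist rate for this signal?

AM sidebands sit at fc ± fm = 25.62 MHz and 38.54 MHz.
Highest-frequency component: 38.54 MHz.
Nyquist rate = 2 × 38.54 MHz = 77.08 MHz.

77.08 MHz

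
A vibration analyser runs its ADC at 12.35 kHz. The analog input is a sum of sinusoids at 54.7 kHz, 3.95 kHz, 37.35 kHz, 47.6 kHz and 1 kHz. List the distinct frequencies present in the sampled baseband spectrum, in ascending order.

0.3 kHz, 1 kHz, 1.8 kHz, 3.95 kHz, 5.3 kHz

fs/2 = 6.175 kHz.
54.7 kHz mod fs = 5.3 kHz.
5.3 kHz ≤ fs/2 = 6.175 kHz, appears at 5.3 kHz.
3.95 kHz ≤ fs/2 = 6.175 kHz, passes unchanged.
37.35 kHz mod fs = 0.3 kHz.
0.3 kHz ≤ fs/2 = 6.175 kHz, appears at 0.3 kHz.
47.6 kHz mod fs = 10.55 kHz.
10.55 kHz > fs/2 = 6.175 kHz, folds to fs − 10.55 kHz = 1.8 kHz.
1 kHz ≤ fs/2 = 6.175 kHz, passes unchanged.
Distinct values: {0.3 kHz, 1 kHz, 1.8 kHz, 3.95 kHz, 5.3 kHz}.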